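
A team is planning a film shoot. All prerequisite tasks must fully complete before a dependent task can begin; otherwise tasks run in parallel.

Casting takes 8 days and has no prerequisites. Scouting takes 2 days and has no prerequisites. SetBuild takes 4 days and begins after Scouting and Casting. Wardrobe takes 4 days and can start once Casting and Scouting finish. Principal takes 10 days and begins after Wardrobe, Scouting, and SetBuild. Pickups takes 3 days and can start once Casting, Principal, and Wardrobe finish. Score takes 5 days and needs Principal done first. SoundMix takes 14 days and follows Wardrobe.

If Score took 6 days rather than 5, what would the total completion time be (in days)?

The binding path is Casting→SetBuild→Principal→Score = 8+4+10+5 = 27; finish at 27 days.
Since Score is critical, the +1 change carries straight to that chain (now 28 days).
That remains the longest chain; total 28 days.

28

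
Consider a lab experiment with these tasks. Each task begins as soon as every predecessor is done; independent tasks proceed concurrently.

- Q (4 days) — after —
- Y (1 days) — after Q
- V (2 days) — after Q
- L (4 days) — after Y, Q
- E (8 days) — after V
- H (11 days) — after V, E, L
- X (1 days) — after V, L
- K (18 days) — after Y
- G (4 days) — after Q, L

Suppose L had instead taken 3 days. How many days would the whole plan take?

25

As given, the longest chain is Q→V→E→H = 4+2+8+11 = 25, so the finish is 25 days.
The longest path through L is only 20 days, so L has float 5.
That remains the longest chain; total 25 days.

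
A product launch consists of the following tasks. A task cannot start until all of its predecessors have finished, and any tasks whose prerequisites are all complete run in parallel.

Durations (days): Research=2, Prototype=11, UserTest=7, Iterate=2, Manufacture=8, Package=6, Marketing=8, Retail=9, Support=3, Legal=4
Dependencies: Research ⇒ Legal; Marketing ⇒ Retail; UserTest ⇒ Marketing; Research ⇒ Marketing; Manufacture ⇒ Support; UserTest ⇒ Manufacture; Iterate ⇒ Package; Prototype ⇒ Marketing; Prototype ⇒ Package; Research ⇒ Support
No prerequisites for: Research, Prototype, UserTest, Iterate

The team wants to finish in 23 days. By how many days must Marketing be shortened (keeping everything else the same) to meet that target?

Current finish: 28 days; target: 23.
Marketing is on every critical path, so each day cut from Marketing cuts the finish by one (this holds down to a finish of 21).
Need 28 − 23 = 5 days off Marketing → Marketing becomes 3 days, finish becomes 23.

5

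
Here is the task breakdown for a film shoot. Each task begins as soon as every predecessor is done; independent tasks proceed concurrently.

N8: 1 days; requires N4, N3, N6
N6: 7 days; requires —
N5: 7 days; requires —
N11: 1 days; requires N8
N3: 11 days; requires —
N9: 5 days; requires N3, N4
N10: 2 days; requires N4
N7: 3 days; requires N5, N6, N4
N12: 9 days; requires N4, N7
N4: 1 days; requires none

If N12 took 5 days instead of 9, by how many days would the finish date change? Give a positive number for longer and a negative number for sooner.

Critical path before the change: N5→N7→N12 = 7+3+9 = 19 giving 19 days.
N12 lies on that path, so at 5 days the path becomes 15 days.
Now N3→N9 = 11+5 = 16 is longest, so the finish becomes 16 days.
Change in finish: 16 − 19 = -3 days.

-3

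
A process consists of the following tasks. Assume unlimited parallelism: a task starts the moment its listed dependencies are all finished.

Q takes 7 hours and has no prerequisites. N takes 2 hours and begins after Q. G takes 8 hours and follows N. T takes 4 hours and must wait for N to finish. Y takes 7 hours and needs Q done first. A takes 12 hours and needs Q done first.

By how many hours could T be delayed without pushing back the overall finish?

Critical path: Q→A = 7+12 = 19, so the finish is 19 hours.
The longest chain containing T totals 13 hours.
Float = 19 − 13 = 6.

6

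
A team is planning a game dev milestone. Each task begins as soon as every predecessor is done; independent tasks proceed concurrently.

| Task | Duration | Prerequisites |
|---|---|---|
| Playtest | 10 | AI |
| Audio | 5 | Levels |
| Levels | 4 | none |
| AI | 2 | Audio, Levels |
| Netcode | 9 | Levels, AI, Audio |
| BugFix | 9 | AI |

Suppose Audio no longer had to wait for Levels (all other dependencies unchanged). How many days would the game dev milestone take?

17

Before: longest chain Levels→Audio→AI→Playtest = 4+5+2+10 = 21, finish 21.
Without Levels→Audio, Audio's earliest start moves from 4 to 0.
The longest chain is now Audio→AI→Playtest = 5+2+10 = 17, so the game dev milestone takes 17 days.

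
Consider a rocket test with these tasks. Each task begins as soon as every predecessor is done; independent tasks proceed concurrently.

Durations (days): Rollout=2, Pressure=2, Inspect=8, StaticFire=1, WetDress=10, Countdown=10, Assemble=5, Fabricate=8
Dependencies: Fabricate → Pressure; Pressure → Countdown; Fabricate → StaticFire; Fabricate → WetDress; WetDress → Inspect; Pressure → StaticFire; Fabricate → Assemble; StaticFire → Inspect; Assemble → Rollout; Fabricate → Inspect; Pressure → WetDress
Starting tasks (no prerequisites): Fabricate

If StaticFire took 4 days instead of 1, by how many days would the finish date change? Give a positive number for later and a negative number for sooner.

0

Critical path before the change: Fabricate→Pressure→WetDress→Inspect = 8+2+10+8 = 28 giving 28 days.
StaticFire has 9 days of float (longest path through it is 19).
No other chain overtakes it, so the finish is 28 days.
Change in finish: 28 − 28 = +0 days.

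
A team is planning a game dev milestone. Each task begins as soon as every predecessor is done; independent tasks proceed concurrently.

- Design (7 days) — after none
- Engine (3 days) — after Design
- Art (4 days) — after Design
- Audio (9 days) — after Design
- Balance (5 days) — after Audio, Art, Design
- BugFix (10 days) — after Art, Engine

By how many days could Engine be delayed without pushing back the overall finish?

1

Design→Art→BugFix = 7+4+10 = 21 sets the makespan at 21 days.
Longest path through Engine: 20 days (earliest finish 10, latest finish 11).
So Engine can slip 11 − 10 = 1 day.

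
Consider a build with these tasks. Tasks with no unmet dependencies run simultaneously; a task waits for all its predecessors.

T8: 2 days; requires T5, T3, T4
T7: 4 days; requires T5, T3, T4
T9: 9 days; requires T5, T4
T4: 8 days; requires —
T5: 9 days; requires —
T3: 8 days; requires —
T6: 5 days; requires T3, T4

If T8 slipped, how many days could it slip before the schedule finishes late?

7

Critical path: T5→T9 = 9+9 = 18, so the finish is 18 days.
T8 finishes as early as 11 and must finish by 18.
Float = 18 − 11 = 7.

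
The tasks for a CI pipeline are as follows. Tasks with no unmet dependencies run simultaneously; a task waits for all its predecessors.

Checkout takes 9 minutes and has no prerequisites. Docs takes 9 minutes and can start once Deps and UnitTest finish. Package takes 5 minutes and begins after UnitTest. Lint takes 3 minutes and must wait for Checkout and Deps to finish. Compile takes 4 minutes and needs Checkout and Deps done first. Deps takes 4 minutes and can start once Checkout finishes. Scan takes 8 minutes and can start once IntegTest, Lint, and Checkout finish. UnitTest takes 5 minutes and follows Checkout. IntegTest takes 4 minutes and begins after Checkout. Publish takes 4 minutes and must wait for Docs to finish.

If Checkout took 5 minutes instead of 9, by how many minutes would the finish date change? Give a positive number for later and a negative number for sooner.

-4

Actual critical path: Checkout→UnitTest→Docs→Publish = 9+5+9+4 = 27 ⇒ 27 minutes.
Checkout is on the critical path; changing it to 5 makes that path 23 minutes.
That remains the longest chain; total 23 minutes.
Change in finish: 23 − 27 = -4 minutes.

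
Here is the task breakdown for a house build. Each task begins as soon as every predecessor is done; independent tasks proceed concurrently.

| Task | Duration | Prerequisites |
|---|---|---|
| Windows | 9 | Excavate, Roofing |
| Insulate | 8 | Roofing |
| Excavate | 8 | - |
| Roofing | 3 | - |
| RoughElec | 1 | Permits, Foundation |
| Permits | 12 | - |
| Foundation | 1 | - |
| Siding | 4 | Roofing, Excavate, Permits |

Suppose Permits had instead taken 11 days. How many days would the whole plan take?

As given, the longest chain is Excavate→Windows = 8+9 = 17, so the finish is 17 days.
Permits has 1 day of float (longest path through it is 16).
No other chain overtakes it, so the finish is 17 days.

17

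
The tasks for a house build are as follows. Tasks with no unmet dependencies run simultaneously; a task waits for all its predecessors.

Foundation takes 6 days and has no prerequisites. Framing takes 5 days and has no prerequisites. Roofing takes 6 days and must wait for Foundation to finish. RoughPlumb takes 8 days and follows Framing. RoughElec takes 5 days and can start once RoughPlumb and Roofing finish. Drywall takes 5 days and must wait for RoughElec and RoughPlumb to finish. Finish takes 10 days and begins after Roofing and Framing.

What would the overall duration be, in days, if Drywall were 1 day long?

Baseline: Framing→RoughPlumb→RoughElec→Drywall = 5+8+5+5 = 23 → 23 days.
Since Drywall is critical, the -4 change carries straight to that chain (now 19 days).
New critical path: Foundation→Roofing→Finish = 6+6+10 = 22 ⇒ 22 days.

22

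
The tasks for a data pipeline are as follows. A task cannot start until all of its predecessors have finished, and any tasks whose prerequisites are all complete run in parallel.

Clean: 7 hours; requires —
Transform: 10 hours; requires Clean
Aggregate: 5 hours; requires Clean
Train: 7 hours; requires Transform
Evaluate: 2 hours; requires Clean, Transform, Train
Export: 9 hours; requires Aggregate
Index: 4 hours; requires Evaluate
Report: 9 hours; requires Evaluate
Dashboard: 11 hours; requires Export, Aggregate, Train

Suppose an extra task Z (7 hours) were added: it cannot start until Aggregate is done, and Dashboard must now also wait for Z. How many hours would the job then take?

35

Originally the job takes 35 hours.
With Z inserted, Dashboard now waits for max(Export, Aggregate, Train, Z).
New critical path: Clean→Transform→Train→Evaluate→Report = 7+10+7+2+9 = 35 ⇒ 35 hours.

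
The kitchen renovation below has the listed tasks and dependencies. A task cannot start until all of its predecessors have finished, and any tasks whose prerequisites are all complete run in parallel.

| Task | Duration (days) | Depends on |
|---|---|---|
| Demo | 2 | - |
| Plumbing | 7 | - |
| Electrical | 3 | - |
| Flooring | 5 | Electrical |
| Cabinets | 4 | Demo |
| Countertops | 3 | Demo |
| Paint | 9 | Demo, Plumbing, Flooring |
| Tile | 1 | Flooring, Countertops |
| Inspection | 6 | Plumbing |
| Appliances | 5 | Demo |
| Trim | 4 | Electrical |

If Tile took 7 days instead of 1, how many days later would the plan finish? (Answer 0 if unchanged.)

0

Baseline: Electrical→Flooring→Paint = 3+5+9 = 17 → 17 days.
Tile is off the critical path — its longest chain is 9 days, giving 8 of slack.
No other chain overtakes it, so the finish is 17 days.
Change in finish: 17 − 17 = +0 days.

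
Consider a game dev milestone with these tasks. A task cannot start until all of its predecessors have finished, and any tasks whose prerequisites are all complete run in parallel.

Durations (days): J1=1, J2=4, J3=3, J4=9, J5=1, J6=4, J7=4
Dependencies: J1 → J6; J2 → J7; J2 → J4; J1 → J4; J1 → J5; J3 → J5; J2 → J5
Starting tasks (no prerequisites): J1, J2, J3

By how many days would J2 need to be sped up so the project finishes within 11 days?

Current finish: 13 days; target: 11.
J2 is on every critical path, so each day cut from J2 cuts the finish by one (this holds down to a finish of 10).
Need 13 − 11 = 2 days off J2 → J2 becomes 2 days, finish becomes 11.

2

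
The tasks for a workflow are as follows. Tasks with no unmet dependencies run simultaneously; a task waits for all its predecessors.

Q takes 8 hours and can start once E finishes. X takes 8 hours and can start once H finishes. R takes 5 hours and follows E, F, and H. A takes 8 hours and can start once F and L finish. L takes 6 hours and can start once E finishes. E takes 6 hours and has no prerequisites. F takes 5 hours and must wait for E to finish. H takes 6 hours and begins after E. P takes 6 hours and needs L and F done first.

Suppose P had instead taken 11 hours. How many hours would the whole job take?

Critical path before the change: E→L→A = 6+6+8 = 20 giving 20 hours.
P has 2 hours of float (longest path through it is 18).
New critical path: E→L→P = 6+6+11 = 23 ⇒ 23 hours.

23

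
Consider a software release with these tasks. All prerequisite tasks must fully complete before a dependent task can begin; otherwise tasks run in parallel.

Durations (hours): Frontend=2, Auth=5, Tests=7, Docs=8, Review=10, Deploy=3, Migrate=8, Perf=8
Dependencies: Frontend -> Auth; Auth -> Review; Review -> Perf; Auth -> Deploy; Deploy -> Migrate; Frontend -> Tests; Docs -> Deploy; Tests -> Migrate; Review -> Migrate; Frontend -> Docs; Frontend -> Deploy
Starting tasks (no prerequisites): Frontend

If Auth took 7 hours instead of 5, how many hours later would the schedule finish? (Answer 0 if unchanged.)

The binding path is Frontend→Auth→Review→Migrate = 2+5+10+8 = 25; finish at 25 hours.
Auth lies on that path, so at 7 hours the path becomes 27 hours.
The critical path is still Frontend→Auth→Review→Migrate; finish is now 27 hours.
Change in finish: 27 − 25 = +2 hours.

2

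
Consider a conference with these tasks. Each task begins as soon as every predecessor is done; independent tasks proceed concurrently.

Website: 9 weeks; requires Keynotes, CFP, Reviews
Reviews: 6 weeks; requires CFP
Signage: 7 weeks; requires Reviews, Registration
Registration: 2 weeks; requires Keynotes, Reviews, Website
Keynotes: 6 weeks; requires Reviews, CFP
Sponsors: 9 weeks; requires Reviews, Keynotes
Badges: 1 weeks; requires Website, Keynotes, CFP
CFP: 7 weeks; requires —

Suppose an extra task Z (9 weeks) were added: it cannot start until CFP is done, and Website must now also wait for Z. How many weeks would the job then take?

37

Originally the job takes 37 weeks.
With Z inserted, Website now waits for max(Keynotes, CFP, Reviews, Z).
New critical path: CFP→Reviews→Keynotes→Website→Registration→Signage = 7+6+6+9+2+7 = 37 ⇒ 37 weeks.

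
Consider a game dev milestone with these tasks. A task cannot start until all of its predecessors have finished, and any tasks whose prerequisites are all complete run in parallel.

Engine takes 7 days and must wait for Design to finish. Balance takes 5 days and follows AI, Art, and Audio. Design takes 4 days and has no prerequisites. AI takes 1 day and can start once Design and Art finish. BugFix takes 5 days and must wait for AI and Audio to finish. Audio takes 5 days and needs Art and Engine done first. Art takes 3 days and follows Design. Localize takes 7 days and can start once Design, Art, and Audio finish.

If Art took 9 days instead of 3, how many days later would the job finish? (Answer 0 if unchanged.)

2

Actual critical path: Design→Engine→Audio→Localize = 4+7+5+7 = 23 ⇒ 23 days.
Art is off the critical path — its longest chain is 19 days, giving 4 of slack.
The binding chain switches to Design→Art→Audio→Localize = 4+9+5+7 = 25; finish 25 days.
Change in finish: 25 − 23 = +2 days.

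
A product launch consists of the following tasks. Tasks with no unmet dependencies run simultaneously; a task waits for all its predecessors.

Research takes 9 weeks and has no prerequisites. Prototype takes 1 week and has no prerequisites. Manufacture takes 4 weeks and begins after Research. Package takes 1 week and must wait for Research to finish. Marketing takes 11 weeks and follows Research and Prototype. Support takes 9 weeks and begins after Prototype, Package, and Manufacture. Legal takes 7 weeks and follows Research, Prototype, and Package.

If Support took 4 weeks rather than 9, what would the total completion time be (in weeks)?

20

Actual critical path: Research→Manufacture→Support = 9+4+9 = 22 ⇒ 22 weeks.
Support is on the critical path; changing it to 4 makes that path 17 weeks.
The binding chain switches to Research→Marketing = 9+11 = 20; finish 20 weeks.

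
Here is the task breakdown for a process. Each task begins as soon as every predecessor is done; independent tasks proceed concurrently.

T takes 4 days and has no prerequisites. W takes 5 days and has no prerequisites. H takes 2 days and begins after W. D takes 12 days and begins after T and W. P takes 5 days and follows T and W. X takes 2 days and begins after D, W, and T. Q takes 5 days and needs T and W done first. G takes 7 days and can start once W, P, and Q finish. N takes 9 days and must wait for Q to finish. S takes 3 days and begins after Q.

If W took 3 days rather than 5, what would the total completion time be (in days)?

18

The binding path is W→D→X = 5+12+2 = 19; finish at 19 days.
Since W is critical, the -2 change carries straight to that chain (now 17 days).
The binding chain switches to T→D→X = 4+12+2 = 18; finish 18 days.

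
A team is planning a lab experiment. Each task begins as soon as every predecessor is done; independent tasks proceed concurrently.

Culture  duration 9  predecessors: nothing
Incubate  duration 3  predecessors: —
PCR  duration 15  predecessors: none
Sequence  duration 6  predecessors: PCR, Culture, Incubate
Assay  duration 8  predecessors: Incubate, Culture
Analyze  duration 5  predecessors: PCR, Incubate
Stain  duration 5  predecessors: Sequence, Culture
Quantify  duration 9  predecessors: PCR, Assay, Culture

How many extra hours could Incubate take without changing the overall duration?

The longest chain is Culture→Assay→Quantify = 9+8+9 = 26; overall finish 26 hours.
Incubate finishes as early as 3 and must finish by 9.
Slack of Incubate = 6 − 0 = 6 hours.

6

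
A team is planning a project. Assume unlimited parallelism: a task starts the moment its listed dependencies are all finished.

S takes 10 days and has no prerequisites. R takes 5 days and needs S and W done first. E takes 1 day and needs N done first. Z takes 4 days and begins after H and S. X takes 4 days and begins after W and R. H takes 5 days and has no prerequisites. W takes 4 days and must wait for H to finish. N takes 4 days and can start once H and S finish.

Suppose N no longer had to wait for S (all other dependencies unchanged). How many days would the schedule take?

Before: longest chain S→R→X = 10+5+4 = 19, finish 19.
Without S→N, N's earliest start moves from 10 to 5.
The longest chain is now S→R→X = 10+5+4 = 19, so the schedule takes 19 days.

19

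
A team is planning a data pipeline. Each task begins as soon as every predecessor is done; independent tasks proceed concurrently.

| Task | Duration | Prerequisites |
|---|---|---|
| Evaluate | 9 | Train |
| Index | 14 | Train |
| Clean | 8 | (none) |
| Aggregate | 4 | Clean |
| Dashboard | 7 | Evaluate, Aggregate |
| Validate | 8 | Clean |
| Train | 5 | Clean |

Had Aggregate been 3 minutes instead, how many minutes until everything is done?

29

Critical path before the change: Clean→Train→Evaluate→Dashboard = 8+5+9+7 = 29 giving 29 minutes.
The longest path through Aggregate is only 19 minutes, so Aggregate has float 10.
The critical path is still Clean→Train→Evaluate→Dashboard; finish is now 29 minutes.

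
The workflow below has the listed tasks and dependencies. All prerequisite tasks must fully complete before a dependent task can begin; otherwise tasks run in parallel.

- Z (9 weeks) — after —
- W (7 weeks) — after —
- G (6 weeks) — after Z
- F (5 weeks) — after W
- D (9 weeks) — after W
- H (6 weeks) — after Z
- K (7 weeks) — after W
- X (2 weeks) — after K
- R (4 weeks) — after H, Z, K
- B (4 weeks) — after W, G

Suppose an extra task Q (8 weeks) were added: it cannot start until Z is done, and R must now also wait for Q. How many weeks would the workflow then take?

Originally the workflow takes 19 weeks.
With Q inserted, R now waits for max(H, Z, K, Q).
New critical path: Z→Q→R = 9+8+4 = 21 ⇒ 21 weeks.

21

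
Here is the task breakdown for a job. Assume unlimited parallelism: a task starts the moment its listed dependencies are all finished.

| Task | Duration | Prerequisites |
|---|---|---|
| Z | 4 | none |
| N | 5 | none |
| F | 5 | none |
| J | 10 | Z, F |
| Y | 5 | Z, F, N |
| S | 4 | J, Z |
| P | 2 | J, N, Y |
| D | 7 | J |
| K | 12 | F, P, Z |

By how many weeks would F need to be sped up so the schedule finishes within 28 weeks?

Current finish: 29 weeks; target: 28.
F is on every critical path, so each week cut from F cuts the finish by one (this holds down to a finish of 28).
Need 29 − 28 = 1 week off F → F becomes 4 weeks, finish becomes 28.

1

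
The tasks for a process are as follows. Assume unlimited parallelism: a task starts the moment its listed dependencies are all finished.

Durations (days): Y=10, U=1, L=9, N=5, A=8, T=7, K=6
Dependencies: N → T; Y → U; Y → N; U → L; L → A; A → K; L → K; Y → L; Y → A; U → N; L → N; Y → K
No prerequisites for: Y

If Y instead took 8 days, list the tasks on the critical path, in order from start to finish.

Critical path before the change: Y→U→L→A→K = 10+1+9+8+6 = 34 giving 34 days.
Since Y is critical, the -2 change carries straight to that chain (now 32 days).
No other chain overtakes it, so the finish is 32 days.

Y, U, L, A, K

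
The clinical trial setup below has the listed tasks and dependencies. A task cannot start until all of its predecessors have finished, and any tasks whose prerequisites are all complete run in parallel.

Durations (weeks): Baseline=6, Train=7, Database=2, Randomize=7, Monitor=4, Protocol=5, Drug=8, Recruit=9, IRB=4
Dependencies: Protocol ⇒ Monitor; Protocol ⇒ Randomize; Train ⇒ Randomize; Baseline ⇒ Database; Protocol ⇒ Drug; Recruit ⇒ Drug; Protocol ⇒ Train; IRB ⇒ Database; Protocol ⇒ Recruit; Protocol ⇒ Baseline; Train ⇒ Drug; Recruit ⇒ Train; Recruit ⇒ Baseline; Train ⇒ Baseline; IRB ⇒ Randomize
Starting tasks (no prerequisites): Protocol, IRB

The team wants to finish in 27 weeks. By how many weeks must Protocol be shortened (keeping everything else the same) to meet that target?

Current finish: 29 weeks; target: 27.
Protocol is on every critical path, so each week cut from Protocol cuts the finish by one (this holds down to a finish of 25).
Need 29 − 27 = 2 weeks off Protocol → Protocol becomes 3 weeks, finish becomes 27.

2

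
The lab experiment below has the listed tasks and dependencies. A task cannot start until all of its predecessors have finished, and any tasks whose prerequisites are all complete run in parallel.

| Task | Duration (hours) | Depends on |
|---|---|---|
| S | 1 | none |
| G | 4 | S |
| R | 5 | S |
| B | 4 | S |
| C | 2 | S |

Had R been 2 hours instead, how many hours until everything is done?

Critical path before the change: S→R = 1+5 = 6 giving 6 hours.
Since R is critical, the -3 change carries straight to that chain (now 3 hours).
Now S→B = 1+4 = 5 is longest, so the finish becomes 5 hours.

5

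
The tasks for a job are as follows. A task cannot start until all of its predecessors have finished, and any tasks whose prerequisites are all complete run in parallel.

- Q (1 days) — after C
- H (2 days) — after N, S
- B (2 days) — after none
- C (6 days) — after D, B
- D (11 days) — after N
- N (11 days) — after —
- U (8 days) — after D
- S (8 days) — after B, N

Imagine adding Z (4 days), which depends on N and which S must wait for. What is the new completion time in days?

Originally the job takes 30 days.
With Z inserted, S now waits for max(B, N, Z).
New critical path: N→D→U = 11+11+8 = 30 ⇒ 30 days.

30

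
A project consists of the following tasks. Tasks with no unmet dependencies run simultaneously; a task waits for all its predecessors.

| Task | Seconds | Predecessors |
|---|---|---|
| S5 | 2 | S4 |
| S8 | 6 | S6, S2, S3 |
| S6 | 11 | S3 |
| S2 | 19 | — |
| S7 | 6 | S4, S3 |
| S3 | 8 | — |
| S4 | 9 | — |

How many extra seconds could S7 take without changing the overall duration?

The longest chain is S2→S8 = 19+6 = 25; overall finish 25 seconds.
Longest path through S7: 15 seconds (earliest finish 15, latest finish 25).
Float = 25 − 15 = 10.

10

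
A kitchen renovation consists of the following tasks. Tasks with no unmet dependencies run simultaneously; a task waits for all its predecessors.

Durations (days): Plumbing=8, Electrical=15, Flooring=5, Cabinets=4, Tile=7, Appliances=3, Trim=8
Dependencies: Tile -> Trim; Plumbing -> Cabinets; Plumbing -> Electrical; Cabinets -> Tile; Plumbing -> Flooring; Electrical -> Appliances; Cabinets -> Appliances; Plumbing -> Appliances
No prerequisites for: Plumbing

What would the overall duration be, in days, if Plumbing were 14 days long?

Baseline: Plumbing→Cabinets→Tile→Trim = 8+4+7+8 = 27 → 27 days.
Plumbing is on the critical path; changing it to 14 makes that path 33 days.
That remains the longest chain; total 33 days.

33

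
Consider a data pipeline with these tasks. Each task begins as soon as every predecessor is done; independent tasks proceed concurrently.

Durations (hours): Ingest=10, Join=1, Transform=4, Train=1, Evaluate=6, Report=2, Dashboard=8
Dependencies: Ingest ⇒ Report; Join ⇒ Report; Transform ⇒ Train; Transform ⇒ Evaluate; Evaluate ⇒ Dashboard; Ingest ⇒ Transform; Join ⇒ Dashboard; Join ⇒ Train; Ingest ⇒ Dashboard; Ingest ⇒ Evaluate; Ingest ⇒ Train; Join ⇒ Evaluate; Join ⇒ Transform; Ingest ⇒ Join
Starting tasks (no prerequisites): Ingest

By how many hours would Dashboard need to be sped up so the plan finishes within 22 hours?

7

Current finish: 29 hours; target: 22.
Dashboard is on every critical path, so each hour cut from Dashboard cuts the finish by one (this holds down to a finish of 22).
Need 29 − 22 = 7 hours off Dashboard → Dashboard becomes 1 hour, finish becomes 22.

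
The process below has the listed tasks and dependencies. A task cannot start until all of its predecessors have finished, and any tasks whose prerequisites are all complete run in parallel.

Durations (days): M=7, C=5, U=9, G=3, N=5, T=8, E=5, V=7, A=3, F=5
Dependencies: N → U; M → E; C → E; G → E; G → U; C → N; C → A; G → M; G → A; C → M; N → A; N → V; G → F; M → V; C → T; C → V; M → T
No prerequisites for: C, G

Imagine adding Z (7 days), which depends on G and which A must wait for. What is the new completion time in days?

Originally the project takes 20 days.
With Z inserted, A now waits for max(C, G, N, Z).
New critical path: C→M→T = 5+7+8 = 20 ⇒ 20 days.

20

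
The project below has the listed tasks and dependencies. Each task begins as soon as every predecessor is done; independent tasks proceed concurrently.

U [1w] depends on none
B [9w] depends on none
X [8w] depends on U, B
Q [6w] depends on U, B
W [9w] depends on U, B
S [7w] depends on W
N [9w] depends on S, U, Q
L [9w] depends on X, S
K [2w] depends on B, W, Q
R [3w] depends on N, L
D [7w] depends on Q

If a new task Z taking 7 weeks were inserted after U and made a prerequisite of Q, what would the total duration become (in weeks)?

Originally the job takes 37 weeks.
With Z inserted, Q now waits for max(U, B, Z).
New critical path: B→W→S→N→R = 9+9+7+9+3 = 37 ⇒ 37 weeks.

37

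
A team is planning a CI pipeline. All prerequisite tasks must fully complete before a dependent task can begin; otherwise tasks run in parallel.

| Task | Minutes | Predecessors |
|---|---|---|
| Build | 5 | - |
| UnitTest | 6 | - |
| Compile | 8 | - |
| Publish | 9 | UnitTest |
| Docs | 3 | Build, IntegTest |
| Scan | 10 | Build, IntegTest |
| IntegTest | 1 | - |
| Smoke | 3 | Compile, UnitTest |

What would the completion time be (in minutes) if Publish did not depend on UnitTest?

Original critical path: UnitTest→Publish = 6+9 = 15 ⇒ 15 minutes.
Without UnitTest→Publish, Publish's earliest start moves from 6 to 0.
After: Build→Scan = 5+10 = 15 → 15 minutes.

15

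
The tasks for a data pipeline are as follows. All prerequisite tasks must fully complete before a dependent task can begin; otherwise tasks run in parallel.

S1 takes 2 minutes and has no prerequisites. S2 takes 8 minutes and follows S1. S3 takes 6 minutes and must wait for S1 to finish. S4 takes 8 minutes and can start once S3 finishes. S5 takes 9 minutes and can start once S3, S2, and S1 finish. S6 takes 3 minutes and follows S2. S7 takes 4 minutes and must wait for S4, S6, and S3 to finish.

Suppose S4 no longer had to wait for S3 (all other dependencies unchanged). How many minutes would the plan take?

19

Before: longest chain S1→S3→S4→S7 = 2+6+8+4 = 20, finish 20.
Without S3→S4, S4's earliest start moves from 8 to 0.
New critical path: S1→S2→S5 = 2+8+9 = 19 ⇒ 19 minutes.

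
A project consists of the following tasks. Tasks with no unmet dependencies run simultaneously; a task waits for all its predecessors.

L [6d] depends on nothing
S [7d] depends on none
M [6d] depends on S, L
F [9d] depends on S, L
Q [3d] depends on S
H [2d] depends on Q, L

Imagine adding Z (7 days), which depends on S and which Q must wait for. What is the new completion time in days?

19

Originally the job takes 16 days.
With Z inserted, Q now waits for max(S, Z).
New critical path: S→Z→Q→H = 7+7+3+2 = 19 ⇒ 19 days.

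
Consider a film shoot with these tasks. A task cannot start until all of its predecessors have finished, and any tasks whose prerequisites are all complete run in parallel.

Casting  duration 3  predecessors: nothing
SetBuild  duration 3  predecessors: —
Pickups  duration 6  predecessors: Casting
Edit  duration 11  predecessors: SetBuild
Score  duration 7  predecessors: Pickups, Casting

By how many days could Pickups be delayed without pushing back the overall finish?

0

The longest chain is Casting→Pickups→Score = 3+6+7 = 16; overall finish 16 days.
The longest chain containing Pickups totals 16 days.
Slack of Pickups = 3 − 3 = 0 days.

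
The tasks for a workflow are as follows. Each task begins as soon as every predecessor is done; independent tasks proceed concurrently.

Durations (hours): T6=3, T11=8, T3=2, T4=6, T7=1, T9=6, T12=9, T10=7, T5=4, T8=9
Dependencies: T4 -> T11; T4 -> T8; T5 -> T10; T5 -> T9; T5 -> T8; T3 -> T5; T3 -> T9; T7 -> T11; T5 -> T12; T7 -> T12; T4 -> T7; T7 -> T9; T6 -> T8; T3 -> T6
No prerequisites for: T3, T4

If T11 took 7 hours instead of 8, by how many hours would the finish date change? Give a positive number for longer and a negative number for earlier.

0

Critical path before the change: T4→T7→T12 = 6+1+9 = 16 giving 16 hours.
The longest path through T11 is only 15 hours, so T11 has float 1.
That remains the longest chain; total 16 hours.
Change in finish: 16 − 16 = +0 hours.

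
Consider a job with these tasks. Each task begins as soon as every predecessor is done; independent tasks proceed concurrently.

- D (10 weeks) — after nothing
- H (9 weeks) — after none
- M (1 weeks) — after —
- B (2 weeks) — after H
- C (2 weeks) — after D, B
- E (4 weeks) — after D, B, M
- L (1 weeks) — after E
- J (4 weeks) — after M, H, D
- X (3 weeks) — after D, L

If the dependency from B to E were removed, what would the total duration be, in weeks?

Before: longest chain H→B→E→L→X = 9+2+4+1+3 = 19, finish 19.
Without B→E, E's earliest start moves from 11 to 10.
New critical path: D→E→L→X = 10+4+1+3 = 18 ⇒ 18 weeks.

18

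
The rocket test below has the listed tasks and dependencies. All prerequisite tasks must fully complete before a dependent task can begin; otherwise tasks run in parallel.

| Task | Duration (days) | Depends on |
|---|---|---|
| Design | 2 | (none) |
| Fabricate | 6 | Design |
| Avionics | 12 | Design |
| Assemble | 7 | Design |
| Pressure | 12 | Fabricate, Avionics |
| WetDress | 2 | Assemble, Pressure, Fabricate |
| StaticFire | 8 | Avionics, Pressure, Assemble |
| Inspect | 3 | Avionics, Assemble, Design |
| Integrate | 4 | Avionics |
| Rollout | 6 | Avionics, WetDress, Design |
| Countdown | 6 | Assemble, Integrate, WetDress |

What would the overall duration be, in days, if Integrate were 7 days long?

34

The binding path is Design→Avionics→Pressure→WetDress→Rollout = 2+12+12+2+6 = 34; finish at 34 days.
Integrate has 10 days of float (longest path through it is 24).
That remains the longest chain; total 34 days.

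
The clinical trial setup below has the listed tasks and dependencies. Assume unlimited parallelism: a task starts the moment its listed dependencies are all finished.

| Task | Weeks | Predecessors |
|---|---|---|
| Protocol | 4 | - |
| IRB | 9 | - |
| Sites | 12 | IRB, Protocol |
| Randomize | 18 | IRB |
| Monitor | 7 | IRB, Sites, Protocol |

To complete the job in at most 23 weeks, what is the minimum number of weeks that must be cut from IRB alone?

Current finish: 28 weeks; target: 23.
IRB is on every critical path, so each week cut from IRB cuts the finish by one (this holds down to a finish of 23).
Need 28 − 23 = 5 weeks off IRB → IRB becomes 4 weeks, finish becomes 23.

5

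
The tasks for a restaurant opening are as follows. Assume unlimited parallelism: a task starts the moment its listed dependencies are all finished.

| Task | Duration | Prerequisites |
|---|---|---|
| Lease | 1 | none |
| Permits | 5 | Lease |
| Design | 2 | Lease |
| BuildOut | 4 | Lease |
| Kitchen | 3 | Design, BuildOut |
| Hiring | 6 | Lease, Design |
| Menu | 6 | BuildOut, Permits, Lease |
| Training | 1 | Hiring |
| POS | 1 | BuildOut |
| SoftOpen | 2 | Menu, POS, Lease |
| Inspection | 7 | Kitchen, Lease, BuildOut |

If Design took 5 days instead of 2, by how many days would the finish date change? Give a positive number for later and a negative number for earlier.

As given, the longest chain is Lease→BuildOut→Kitchen→Inspection = 1+4+3+7 = 15, so the finish is 15 days.
The longest path through Design is only 13 days, so Design has float 2.
New critical path: Lease→Design→Kitchen→Inspection = 1+5+3+7 = 16 ⇒ 16 days.
Change in finish: 16 − 15 = +1 days.

1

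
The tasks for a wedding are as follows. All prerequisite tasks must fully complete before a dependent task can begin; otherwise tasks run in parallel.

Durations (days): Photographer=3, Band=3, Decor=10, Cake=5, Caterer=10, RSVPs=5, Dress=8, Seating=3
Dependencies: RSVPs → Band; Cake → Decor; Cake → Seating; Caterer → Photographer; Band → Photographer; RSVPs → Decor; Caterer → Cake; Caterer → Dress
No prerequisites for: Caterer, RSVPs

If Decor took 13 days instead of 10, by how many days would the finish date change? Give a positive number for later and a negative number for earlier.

3

The binding path is Caterer→Cake→Decor = 10+5+10 = 25; finish at 25 days.
Decor is on the critical path; changing it to 13 makes that path 28 days.
The critical path is still Caterer→Cake→Decor; finish is now 28 days.
Change in finish: 28 − 25 = +3 days.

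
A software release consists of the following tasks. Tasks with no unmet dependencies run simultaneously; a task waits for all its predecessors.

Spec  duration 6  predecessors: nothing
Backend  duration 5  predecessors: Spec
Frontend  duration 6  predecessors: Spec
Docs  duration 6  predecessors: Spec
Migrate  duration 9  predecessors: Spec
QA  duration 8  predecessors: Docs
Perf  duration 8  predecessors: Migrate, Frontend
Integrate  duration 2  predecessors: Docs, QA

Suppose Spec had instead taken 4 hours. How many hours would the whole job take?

Baseline: Spec→Migrate→Perf = 6+9+8 = 23 → 23 hours.
Spec lies on that path, so at 4 hours the path becomes 21 hours.
That remains the longest chain; total 21 hours.

21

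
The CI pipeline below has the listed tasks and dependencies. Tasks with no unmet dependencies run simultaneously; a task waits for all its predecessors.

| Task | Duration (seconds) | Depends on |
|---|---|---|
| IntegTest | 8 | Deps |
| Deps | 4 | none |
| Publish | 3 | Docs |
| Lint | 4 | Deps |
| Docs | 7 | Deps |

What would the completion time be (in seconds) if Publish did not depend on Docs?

12

Original critical path: Deps→Docs→Publish = 4+7+3 = 14 ⇒ 14 seconds.
Without Docs→Publish, Publish's earliest start moves from 11 to 0.
After: Deps→IntegTest = 4+8 = 12 → 12 seconds.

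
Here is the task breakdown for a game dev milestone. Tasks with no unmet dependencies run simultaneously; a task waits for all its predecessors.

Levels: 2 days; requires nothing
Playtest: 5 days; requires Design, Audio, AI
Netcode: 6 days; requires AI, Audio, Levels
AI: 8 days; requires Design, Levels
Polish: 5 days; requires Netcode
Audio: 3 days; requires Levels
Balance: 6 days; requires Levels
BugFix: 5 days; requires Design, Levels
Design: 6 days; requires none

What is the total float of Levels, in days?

4

Design→AI→Netcode→Polish = 6+8+6+5 = 25 sets the makespan at 25 days.
The longest chain containing Levels totals 21 days.
So Levels can slip 6 − 2 = 4 days.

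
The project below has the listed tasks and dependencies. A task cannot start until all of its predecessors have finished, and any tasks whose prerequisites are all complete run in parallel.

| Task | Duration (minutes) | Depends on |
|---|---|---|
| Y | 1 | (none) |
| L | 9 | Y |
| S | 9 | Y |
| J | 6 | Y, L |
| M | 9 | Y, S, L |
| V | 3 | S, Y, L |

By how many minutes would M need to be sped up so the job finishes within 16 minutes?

3

Current finish: 19 minutes; target: 16.
M is on every critical path, so each minute cut from M cuts the finish by one (this holds down to a finish of 16).
Need 19 − 16 = 3 minutes off M → M becomes 6 minutes, finish becomes 16.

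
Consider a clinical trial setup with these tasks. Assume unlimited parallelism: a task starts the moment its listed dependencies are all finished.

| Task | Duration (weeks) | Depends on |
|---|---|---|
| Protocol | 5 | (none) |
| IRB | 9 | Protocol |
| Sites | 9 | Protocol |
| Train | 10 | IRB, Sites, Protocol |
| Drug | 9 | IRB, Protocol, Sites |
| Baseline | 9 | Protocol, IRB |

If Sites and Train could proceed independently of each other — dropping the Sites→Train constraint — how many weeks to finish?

24

Original critical path: Protocol→IRB→Train = 5+9+10 = 24 ⇒ 24 weeks.
Dropping Sites→Train doesn't change Train's earliest start (14); another predecessor still binds.
New critical path: Protocol→IRB→Train = 5+9+10 = 24 ⇒ 24 weeks.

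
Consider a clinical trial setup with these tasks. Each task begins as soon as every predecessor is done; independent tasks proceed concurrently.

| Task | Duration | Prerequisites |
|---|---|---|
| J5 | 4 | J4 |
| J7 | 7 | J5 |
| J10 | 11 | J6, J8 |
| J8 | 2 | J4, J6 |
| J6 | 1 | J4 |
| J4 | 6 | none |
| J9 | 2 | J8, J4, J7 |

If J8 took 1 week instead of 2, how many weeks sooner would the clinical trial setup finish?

As given, the longest chain is J4→J6→J8→J10 = 6+1+2+11 = 20, so the finish is 20 weeks.
J8 is on the critical path; changing it to 1 makes that path 19 weeks.
Now J4→J5→J7→J9 = 6+4+7+2 = 19 is longest, so the finish becomes 19 weeks.
Change in finish: 19 − 20 = -1 weeks.

1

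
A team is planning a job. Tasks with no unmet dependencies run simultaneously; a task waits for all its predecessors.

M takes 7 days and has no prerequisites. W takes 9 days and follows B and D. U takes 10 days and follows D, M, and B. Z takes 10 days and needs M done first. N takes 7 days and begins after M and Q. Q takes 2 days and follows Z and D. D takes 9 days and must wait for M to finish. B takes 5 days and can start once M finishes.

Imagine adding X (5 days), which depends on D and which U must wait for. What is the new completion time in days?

31

Originally the plan takes 26 days.
With X inserted, U now waits for max(D, M, B, X).
New critical path: M→D→X→U = 7+9+5+10 = 31 ⇒ 31 days.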